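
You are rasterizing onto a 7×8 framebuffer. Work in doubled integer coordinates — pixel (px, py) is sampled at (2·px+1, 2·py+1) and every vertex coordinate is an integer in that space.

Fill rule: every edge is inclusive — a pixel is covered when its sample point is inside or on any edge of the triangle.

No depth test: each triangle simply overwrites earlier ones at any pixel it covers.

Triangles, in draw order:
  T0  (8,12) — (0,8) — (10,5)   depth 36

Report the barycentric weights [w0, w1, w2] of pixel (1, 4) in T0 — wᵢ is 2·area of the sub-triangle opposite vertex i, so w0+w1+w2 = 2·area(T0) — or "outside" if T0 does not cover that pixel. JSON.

T0:
  2·area = 64
  edge (8, 12)→(0, 8): d=(-8,-4) inclusive
  edge (0, 8)→(10, 5): d=(10,-3) inclusive
  edge (10, 5)→(8, 12): d=(-2,7) inclusive
    (2,3)@(5, 7): e=[28,5,31] → #
    (3,3)@(7, 7): e=[36,11,17] → #
    (4,3)@(9, 7): e=[44,17,3] → #
    (5,3)@(11, 7): e=[52,23,-11] → ·
    (1,4)@(3, 9): e=[4,19,41] → #
    (4,4)@(9, 9): e=[28,37,-1] → ·
    (1,5)@(3, 11): e=[-12,39,37] → ·
    (2,5)@(5, 11): e=[-4,45,23] → ·
    (3,5)@(7, 11): e=[4,51,9] → #
    (4,5)@(9, 11): e=[12,57,-5] → ·
    (3,6)@(7, 13): e=[-12,71,5] → ·
  covered (7 px):
    · · · · · · ·
    · · · · · · ·
    · · · · · · ·
    · · # # # · ·
    · # # # · · ·
    · · · # · · ·
    · · · · · · ·
    · · · · · · ·

Result: [19,41,4]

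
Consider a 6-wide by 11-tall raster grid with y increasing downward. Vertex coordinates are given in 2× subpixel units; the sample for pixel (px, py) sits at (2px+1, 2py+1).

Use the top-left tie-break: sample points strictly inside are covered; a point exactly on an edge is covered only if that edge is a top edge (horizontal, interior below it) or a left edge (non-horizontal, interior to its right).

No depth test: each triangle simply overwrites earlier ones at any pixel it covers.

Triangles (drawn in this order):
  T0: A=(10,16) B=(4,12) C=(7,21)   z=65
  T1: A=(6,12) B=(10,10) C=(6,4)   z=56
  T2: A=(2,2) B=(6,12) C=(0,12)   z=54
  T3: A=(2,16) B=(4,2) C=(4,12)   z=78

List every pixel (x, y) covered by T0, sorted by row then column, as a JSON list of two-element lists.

T0:
  2·area = 42  (B↔C swapped to make it positive)
  edge (10, 16)→(7, 21): d=(-3,5) right/bottom  bias=-1
  edge (7, 21)→(4, 12): d=(-3,-9) top-left  bias=+0
  edge (4, 12)→(10, 16): d=(6,4) right/bottom  bias=-1
    (0,1)@(1, 3): e=[84,0,-42] → ·  [on edge]
    (1,4)@(3, 9): e=[56,0,-14] → ·  [on edge]
    (2,6)@(5, 13): e=[34,6,2] → #
    (3,6)@(7, 13): e=[24,24,-6] → ·
    (2,7)@(5, 15): e=[28,0,14] → #  [on edge]
    (3,7)@(7, 15): e=[18,18,6] → #
    (4,7)@(9, 15): e=[8,36,-2] → ·
    (2,8)@(5, 17): e=[22,-6,26] → ·
    (3,8)@(7, 17): e=[12,12,18] → #
    (4,8)@(9, 17): e=[2,30,10] → #
    (5,8)@(11, 17): e=[-8,48,2] → ·
    (3,9)@(7, 19): e=[6,6,30] → #
    (3,10)@(7, 21): e=[0,0,42] → ·  [on edge]
  covered (6 px):
    · · · · · ·
    · · · · · ·
    · · · · · ·
    · · · · · ·
    · · · · · ·
    · · · · · ·
    · · # · · ·
    · · # # · ·
    · · · # # ·
    · · · # · ·
    · · · · · ·
T1:
  2·area = 32  (B↔C swapped to make it positive)
  edge (6, 12)→(6, 4): d=(0,-8) top-left  bias=+0
  edge (6, 4)→(10, 10): d=(4,6) right/bottom  bias=-1
  edge (10, 10)→(6, 12): d=(-4,2) right/bottom  bias=-1
    (3,3)@(7, 7): e=[8,6,18] → #
    (4,3)@(9, 7): e=[24,-6,14] → ·
    (3,4)@(7, 9): e=[8,14,10] → #
    (4,4)@(9, 9): e=[24,2,6] → #
    (5,4)@(11, 9): e=[40,-10,2] → ·
    (3,5)@(7, 11): e=[8,22,2] → #
    (4,5)@(9, 11): e=[24,10,-2] → ·
    (3,6)@(7, 13): e=[8,30,-6] → ·
  covered (4 px):
    · · · · · ·
    · · · · · ·
    · · · · · ·
    · · · # · ·
    · · · # # ·
    · · · # · ·
    · · · · · ·
    · · · · · ·
    · · · · · ·
    · · · · · ·
    · · · · · ·
T2:
  2·area = 60
  edge (2, 2)→(6, 12): d=(4,10) right/bottom  bias=-1
  edge (6, 12)→(0, 12): d=(-6,0) right/bottom  bias=-1
  edge (0, 12)→(2, 2): d=(2,-10) top-left  bias=+0
    (1,2)@(3, 5): e=[2,42,16] → #
    (2,2)@(5, 5): e=[-18,42,36] → ·
    (0,3)@(1, 7): e=[30,30,0] → #  [on edge]
    (2,3)@(5, 7): e=[-10,30,40] → ·
    (0,4)@(1, 9): e=[38,18,4] → #
    (2,4)@(5, 9): e=[-2,18,44] → ·
    (0,5)@(1, 11): e=[46,6,8] → #
    (2,5)@(5, 11): e=[6,6,48] → #
    (3,5)@(7, 11): e=[-14,6,68] → ·
    (0,6)@(1, 13): e=[54,-6,12] → ·
    (1,6)@(3, 13): e=[34,-6,32] → ·
    (2,6)@(5, 13): e=[14,-6,52] → ·
  covered (8 px):
    · · · · · ·
    · · · · · ·
    · # · · · ·
    # # · · · ·
    # # · · · ·
    # # # · · ·
    · · · · · ·
    · · · · · ·
    · · · · · ·
    · · · · · ·
    · · · · · ·
T3:
  2·area = 20
  edge (2, 16)→(4, 2): d=(2,-14) top-left  bias=+0
  edge (4, 2)→(4, 12): d=(0,10) right/bottom  bias=-1
  edge (4, 12)→(2, 16): d=(-2,4) right/bottom  bias=-1
    (1,4)@(3, 9): e=[0,10,10] → #  [on edge]
    (2,4)@(5, 9): e=[28,-10,2] → ·
    (1,5)@(3, 11): e=[4,10,6] → #
    (2,5)@(5, 11): e=[32,-10,-2] → ·
    (1,6)@(3, 13): e=[8,10,2] → #
    (2,6)@(5, 13): e=[36,-10,-6] → ·
    (1,7)@(3, 15): e=[12,10,-2] → ·
  covered (3 px):
    · · · · · ·
    · · · · · ·
    · · · · · ·
    · · · · · ·
    · # · · · ·
    · # · · · ·
    · # · · · ·
    · · · · · ·
    · · · · · ·
    · · · · · ·
    · · · · · ·

Final: [[2,6],[2,7],[3,7],[3,8],[4,8],[3,9]]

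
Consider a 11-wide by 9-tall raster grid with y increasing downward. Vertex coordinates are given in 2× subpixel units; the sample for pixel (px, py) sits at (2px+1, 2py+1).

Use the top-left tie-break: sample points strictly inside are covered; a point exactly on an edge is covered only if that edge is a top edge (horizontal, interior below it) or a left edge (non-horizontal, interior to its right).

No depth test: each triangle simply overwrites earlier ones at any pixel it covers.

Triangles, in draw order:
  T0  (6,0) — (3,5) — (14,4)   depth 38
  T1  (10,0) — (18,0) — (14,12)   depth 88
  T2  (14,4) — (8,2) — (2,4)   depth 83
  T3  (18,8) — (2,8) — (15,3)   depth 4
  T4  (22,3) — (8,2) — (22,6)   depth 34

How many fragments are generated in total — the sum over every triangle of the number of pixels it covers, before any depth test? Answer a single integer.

T0:
  2·area = 52  (B↔C swapped to make it positive)
  edge (6, 0)→(14, 4): d=(8,4) right/bottom  bias=-1
  edge (14, 4)→(3, 5): d=(-11,1) right/bottom  bias=-1
  edge (3, 5)→(6, 0): d=(3,-5) top-left  bias=+0
    (3,0)@(7, 1): e=[4,40,8] → X
    (4,0)@(9, 1): e=[-4,38,18] → .
    (2,1)@(5, 3): e=[28,20,4] → X
    (4,1)@(9, 3): e=[12,16,24] → X
    (5,1)@(11, 3): e=[4,14,34] → X
    (6,1)@(13, 3): e=[-4,12,44] → .
    (1,2)@(3, 5): e=[52,0,0] → .  [on edge]
    (2,2)@(5, 5): e=[44,-2,10] → .
    (3,2)@(7, 5): e=[36,-4,20] → .
    (4,2)@(9, 5): e=[28,-6,30] → .
    (5,2)@(11, 5): e=[20,-8,40] → .
  covered (5 px):
    . . . X . . . . . . .
    . . X X X X . . . . .
    . . . . . . . . . . .
    . . . . . . . . . . .
    . . . . . . . . . . .
    . . . . . . . . . . .
    . . . . . . . . . . .
    . . . . . . . . . . .
    . . . . . . . . . . .
T1:
  2·area = 96
  edge (10, 0)→(18, 0): d=(8,0) top-left  bias=+0
  edge (18, 0)→(14, 12): d=(-4,12) right/bottom  bias=-1
  edge (14, 12)→(10, 0): d=(-4,-12) top-left  bias=+0
    (5,0)@(11, 1): e=[8,80,8] → X
    (6,0)@(13, 1): e=[8,56,32] → X
    (7,0)@(15, 1): e=[8,32,56] → X
    (8,0)@(17, 1): e=[8,8,80] → X
    (9,0)@(19, 1): e=[8,-16,104] → .
    (5,1)@(11, 3): e=[24,72,0] → X  [on edge]
    (8,1)@(17, 3): e=[24,0,72] → .  [on edge]
    (5,2)@(11, 5): e=[40,64,-8] → .
    (6,2)@(13, 5): e=[40,40,16] → X
    (8,2)@(17, 5): e=[40,-8,64] → .
    (6,3)@(13, 7): e=[56,32,8] → X
    (8,3)@(17, 7): e=[56,-16,56] → .
    (6,4)@(13, 9): e=[72,24,0] → X  [on edge]
    (7,4)@(15, 9): e=[72,0,24] → .  [on edge]
    (6,7)@(13, 15): e=[120,0,-24] → .  [on edge]
    (7,7)@(15, 15): e=[120,-24,0] → .  [on edge]
  covered (12 px):
    . . . . . X X X X . .
    . . . . . X X X . . .
    . . . . . . X X . . .
    . . . . . . X X . . .
    . . . . . . X . . . .
    . . . . . . . . . . .
    . . . . . . . . . . .
    . . . . . . . . . . .
    . . . . . . . . . . .
T2:
  2·area = 24  (B↔C swapped to make it positive)
  edge (14, 4)→(2, 4): d=(-12,0) right/bottom  bias=-1
  edge (2, 4)→(8, 2): d=(6,-2) top-left  bias=+0
  edge (8, 2)→(14, 4): d=(6,2) right/bottom  bias=-1
    (2,0)@(5, 1): e=[36,-12,0] → .  [on edge]
    (5,0)@(11, 1): e=[36,0,-12] → .  [on edge]
    (2,1)@(5, 3): e=[12,0,12] → X  [on edge]
    (3,1)@(7, 3): e=[12,4,8] → X
    (4,1)@(9, 3): e=[12,8,4] → X
    (5,1)@(11, 3): e=[12,12,0] → .  [on edge]
    (2,2)@(5, 5): e=[-12,12,24] → .
    (3,2)@(7, 5): e=[-12,16,20] → .
    (4,2)@(9, 5): e=[-12,20,16] → .
    (8,2)@(17, 5): e=[-12,36,0] → .  [on edge]
  covered (3 px):
    . . . . . . . . . . .
    . . X X X . . . . . .
    . . . . . . . . . . .
    . . . . . . . . . . .
    . . . . . . . . . . .
    . . . . . . . . . . .
    . . . . . . . . . . .
    . . . . . . . . . . .
    . . . . . . . . . . .
T3:
  2·area = 80
  edge (18, 8)→(2, 8): d=(-16,0) right/bottom  bias=-1
  edge (2, 8)→(15, 3): d=(13,-5) top-left  bias=+0
  edge (15, 3)→(18, 8): d=(3,5) right/bottom  bias=-1
    (7,1)@(15, 3): e=[80,0,0] → .  [on edge]
    (5,2)@(11, 5): e=[48,6,26] → X
    (6,2)@(13, 5): e=[48,16,16] → X
    (7,2)@(15, 5): e=[48,26,6] → X
    (8,2)@(17, 5): e=[48,36,-4] → .
    (2,3)@(5, 7): e=[16,2,62] → X
    (3,3)@(7, 7): e=[16,12,52] → X
    (4,3)@(9, 7): e=[16,22,42] → X
    (8,3)@(17, 7): e=[16,62,2] → X
    (9,3)@(19, 7): e=[16,72,-8] → .
    (2,4)@(5, 9): e=[-16,28,68] → .
    (3,4)@(7, 9): e=[-16,38,58] → .
    (10,6)@(21, 13): e=[-80,160,0] → .  [on edge]
  covered (10 px):
    . . . . . . . . . . .
    . . . . . . . . . . .
    . . . . . X X X . . .
    . . X X X X X X X . .
    . . . . . . . . . . .
    . . . . . . . . . . .
    . . . . . . . . . . .
    . . . . . . . . . . .
    . . . . . . . . . . .
T4:
  2·area = 42  (B↔C swapped to make it positive)
  edge (22, 3)→(22, 6): d=(0,3) right/bottom  bias=-1
  edge (22, 6)→(8, 2): d=(-14,-4) top-left  bias=+0
  edge (8, 2)→(22, 3): d=(14,1) right/bottom  bias=-1
    (6,1)@(13, 3): e=[27,6,9] → X
    (7,1)@(15, 3): e=[21,14,7] → X
    (8,1)@(17, 3): e=[15,22,5] → X
    (9,1)@(19, 3): e=[9,30,3] → X
    (10,1)@(21, 3): e=[3,38,1] → X
    (6,2)@(13, 5): e=[27,-22,37] → .
    (7,2)@(15, 5): e=[21,-14,35] → .
    (8,2)@(17, 5): e=[15,-6,33] → .
    (9,2)@(19, 5): e=[9,2,31] → X
    (9,3)@(19, 7): e=[9,-26,59] → .
    (10,3)@(21, 7): e=[3,-18,57] → .
  covered (7 px):
    . . . . . . . . . . .
    . . . . . . X X X X X
    . . . . . . . . . X X
    . . . . . . . . . . .
    . . . . . . . . . . .
    . . . . . . . . . . .
    . . . . . . . . . . .
    . . . . . . . . . . .
    . . . . . . . . . . .

Final: 37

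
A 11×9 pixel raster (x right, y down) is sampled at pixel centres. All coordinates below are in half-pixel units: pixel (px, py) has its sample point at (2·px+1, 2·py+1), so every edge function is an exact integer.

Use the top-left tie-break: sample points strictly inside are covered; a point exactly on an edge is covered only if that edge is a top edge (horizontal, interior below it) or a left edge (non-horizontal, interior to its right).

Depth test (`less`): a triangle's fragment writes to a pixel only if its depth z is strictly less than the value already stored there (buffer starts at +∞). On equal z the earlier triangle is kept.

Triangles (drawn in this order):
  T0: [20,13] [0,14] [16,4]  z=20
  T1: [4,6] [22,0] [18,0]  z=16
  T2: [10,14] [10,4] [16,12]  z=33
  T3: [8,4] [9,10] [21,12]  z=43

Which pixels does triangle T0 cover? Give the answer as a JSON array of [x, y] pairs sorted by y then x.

T0:
  2·area = 184
  edge (20, 13)→(0, 14): d=(-20,1) right/bottom  bias=-1
  edge (0, 14)→(16, 4): d=(16,-10) top-left  bias=+0
  edge (16, 4)→(20, 13): d=(4,9) right/bottom  bias=-1
    (7,2)@(15, 5): e=[165,6,13] → #
    (8,2)@(17, 5): e=[163,26,-5] → ·
    (6,3)@(13, 7): e=[127,18,39] → #
    (8,3)@(17, 7): e=[123,58,3] → #
    (9,3)@(19, 7): e=[121,78,-15] → ·
    (4,4)@(9, 9): e=[91,10,83] → #
    (5,4)@(11, 9): e=[89,30,65] → #
    (9,4)@(19, 9): e=[81,110,-7] → ·
    (2,5)@(5, 11): e=[55,2,127] → #
    (3,5)@(7, 11): e=[53,22,109] → #
    (9,5)@(19, 11): e=[41,142,1] → #
    (10,5)@(21, 11): e=[39,162,-17] → ·
  covered (26 px):
    · · · · · · · · · · ·
    · · · · · · · · · · ·
    · · · · · · · # · · ·
    · · · · · · # # # · ·
    · · · · # # # # # · ·
    · · # # # # # # # # ·
    · # # # # # # # # # ·
    · · · · · · · · · · ·
    · · · · · · · · · · ·
T1:
  2·area = 24  (B↔C swapped to make it positive)
  edge (4, 6)→(18, 0): d=(14,-6) top-left  bias=+0
  edge (18, 0)→(22, 0): d=(4,0) top-left  bias=+0
  edge (22, 0)→(4, 6): d=(-18,6) right/bottom  bias=-1
    (8,0)@(17, 1): e=[8,4,12] → #
    (9,0)@(19, 1): e=[20,4,0] → ·  [on edge]
    (5,1)@(11, 3): e=[0,12,12] → #  [on edge]
    (6,1)@(13, 3): e=[12,12,0] → ·  [on edge]
    (8,1)@(17, 3): e=[36,12,-24] → ·
    (3,2)@(7, 5): e=[4,20,0] → ·  [on edge]
    (5,2)@(11, 5): e=[28,20,-24] → ·
    (0,3)@(1, 7): e=[-4,28,0] → ·  [on edge]
  covered (2 px):
    · · · · · · · · # · ·
    · · · · · # · · · · ·
    · · · · · · · · · · ·
    · · · · · · · · · · ·
    · · · · · · · · · · ·
    · · · · · · · · · · ·
    · · · · · · · · · · ·
    · · · · · · · · · · ·
    · · · · · · · · · · ·
T2:
  2·area = 60
  edge (10, 14)→(10, 4): d=(0,-10) top-left  bias=+0
  edge (10, 4)→(16, 12): d=(6,8) right/bottom  bias=-1
  edge (16, 12)→(10, 14): d=(-6,2) right/bottom  bias=-1
    (5,3)@(11, 7): e=[10,10,40] → #
    (6,3)@(13, 7): e=[30,-6,36] → ·
    (5,4)@(11, 9): e=[10,22,28] → #
    (6,4)@(13, 9): e=[30,6,24] → #
    (7,4)@(15, 9): e=[50,-10,20] → ·
    (5,5)@(11, 11): e=[10,34,16] → #
    (7,5)@(15, 11): e=[50,2,8] → #
    (8,5)@(17, 11): e=[70,-14,4] → ·
    (9,5)@(19, 11): e=[90,-30,0] → ·  [on edge]
    (5,6)@(11, 13): e=[10,46,4] → #
    (6,6)@(13, 13): e=[30,30,0] → ·  [on edge]
    (7,6)@(15, 13): e=[50,14,-4] → ·
    (3,7)@(7, 15): e=[-30,90,0] → ·  [on edge]
    (0,8)@(1, 17): e=[-90,150,0] → ·  [on edge]
  covered (7 px):
    · · · · · · · · · · ·
    · · · · · · · · · · ·
    · · · · · · · · · · ·
    · · · · · # · · · · ·
    · · · · · # # · · · ·
    · · · · · # # # · · ·
    · · · · · # · · · · ·
    · · · · · · · · · · ·
    · · · · · · · · · · ·
T3:
  2·area = 70  (B↔C swapped to make it positive)
  edge (8, 4)→(21, 12): d=(13,8) right/bottom  bias=-1
  edge (21, 12)→(9, 10): d=(-12,-2) top-left  bias=+0
  edge (9, 10)→(8, 4): d=(-1,-6) top-left  bias=+0
    (4,2)@(9, 5): e=[5,60,5] → #
    (5,2)@(11, 5): e=[-11,64,17] → ·
    (4,3)@(9, 7): e=[31,36,3] → #
    (5,3)@(11, 7): e=[15,40,15] → #
    (6,3)@(13, 7): e=[-1,44,27] → ·
    (1,4)@(3, 9): e=[105,0,-35] → ·  [on edge]
    (4,4)@(9, 9): e=[57,12,1] → #
    (6,4)@(13, 9): e=[25,20,25] → #
    (7,4)@(15, 9): e=[9,24,37] → #
    (8,4)@(17, 9): e=[-7,28,49] → ·
    (4,5)@(9, 11): e=[83,-12,-1] → ·
    (5,5)@(11, 11): e=[67,-8,11] → ·
    (7,5)@(15, 11): e=[35,0,35] → #  [on edge]
  covered (10 px):
    · · · · · · · · · · ·
    · · · · · · · · · · ·
    · · · · # · · · · · ·
    · · · · # # · · · · ·
    · · · · # # # # · · ·
    · · · · · · · # # # ·
    · · · · · · · · · · ·
    · · · · · · · · · · ·
    · · · · · · · · · · ·

Answer: [[7,2],[6,3],[7,3],[8,3],[4,4],[5,4],[6,4],[7,4],[8,4],[2,5],[3,5],[4,5],[5,5],[6,5],[7,5],[8,5],[9,5],[1,6],[2,6],[3,6],[4,6],[5,6],[6,6],[7,6],[8,6],[9,6]]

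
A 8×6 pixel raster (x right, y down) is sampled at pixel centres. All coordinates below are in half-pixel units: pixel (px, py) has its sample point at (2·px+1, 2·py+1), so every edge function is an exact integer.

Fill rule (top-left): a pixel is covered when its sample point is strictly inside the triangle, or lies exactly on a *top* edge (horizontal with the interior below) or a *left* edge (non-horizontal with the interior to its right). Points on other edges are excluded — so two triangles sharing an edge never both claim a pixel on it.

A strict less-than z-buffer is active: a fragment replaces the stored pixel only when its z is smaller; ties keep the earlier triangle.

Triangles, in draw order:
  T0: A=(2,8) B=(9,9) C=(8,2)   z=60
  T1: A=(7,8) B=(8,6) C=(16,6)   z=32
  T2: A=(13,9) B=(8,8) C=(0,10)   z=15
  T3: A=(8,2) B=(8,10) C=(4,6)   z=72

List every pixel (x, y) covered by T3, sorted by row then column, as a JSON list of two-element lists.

T0:
  2·area = 48  (B↔C swapped to make it positive)
  edge (2, 8)→(8, 2): d=(6,-6) top-left  bias=+0
  edge (8, 2)→(9, 9): d=(1,7) right/bottom  bias=-1
  edge (9, 9)→(2, 8): d=(-7,-1) top-left  bias=+0
    (4,0)@(9, 1): e=[0,-8,56] → ·  [on edge]
    (3,1)@(7, 3): e=[0,8,40] → #  [on edge]
    (4,1)@(9, 3): e=[12,-6,42] → ·
    (2,2)@(5, 5): e=[0,24,24] → #  [on edge]
    (4,2)@(9, 5): e=[24,-4,28] → ·
    (1,3)@(3, 7): e=[0,40,8] → #  [on edge]
    (4,3)@(9, 7): e=[36,-2,14] → ·
    (0,4)@(1, 9): e=[0,56,-8] → ·  [on edge]
    (1,4)@(3, 9): e=[12,42,-6] → ·
    (2,4)@(5, 9): e=[24,28,-4] → ·
    (3,4)@(7, 9): e=[36,14,-2] → ·
    (4,4)@(9, 9): e=[48,0,0] → ·  [on edge]
  covered (6 px):
    · · · · · · · ·
    · · · # · · · ·
    · · # # · · · ·
    · # # # · · · ·
    · · · · · · · ·
    · · · · · · · ·
T1:
  2·area = 16
  edge (7, 8)→(8, 6): d=(1,-2) top-left  bias=+0
  edge (8, 6)→(16, 6): d=(8,0) top-left  bias=+0
  edge (16, 6)→(7, 8): d=(-9,2) right/bottom  bias=-1
    (4,3)@(9, 7): e=[3,8,5] → #
    (5,3)@(11, 7): e=[7,8,1] → #
    (6,3)@(13, 7): e=[11,8,-3] → ·
    (4,4)@(9, 9): e=[5,24,-13] → ·
    (5,4)@(11, 9): e=[9,24,-17] → ·
  covered (2 px):
    · · · · · · · ·
    · · · · · · · ·
    · · · · · · · ·
    · · · · # # · ·
    · · · · · · · ·
    · · · · · · · ·
T2:
  2·area = 18  (B↔C swapped to make it positive)
  edge (13, 9)→(0, 10): d=(-13,1) right/bottom  bias=-1
  edge (0, 10)→(8, 8): d=(8,-2) top-left  bias=+0
  edge (8, 8)→(13, 9): d=(5,1) right/bottom  bias=-1
    (1,3)@(3, 7): e=[36,-18,0] → ·  [on edge]
    (2,4)@(5, 9): e=[8,2,8] → #
    (3,4)@(7, 9): e=[6,6,6] → #
    (4,4)@(9, 9): e=[4,10,4] → #
    (5,4)@(11, 9): e=[2,14,2] → #
    (6,4)@(13, 9): e=[0,18,0] → ·  [on edge]
    (2,5)@(5, 11): e=[-18,18,18] → ·
    (3,5)@(7, 11): e=[-20,22,16] → ·
    (4,5)@(9, 11): e=[-22,26,14] → ·
    (5,5)@(11, 11): e=[-24,30,12] → ·
  covered (4 px):
    · · · · · · · ·
    · · · · · · · ·
    · · · · · · · ·
    · · · · · · · ·
    · · # # # # · ·
    · · · · · · · ·
T3:
  2·area = 32
  edge (8, 2)→(8, 10): d=(0,8) right/bottom  bias=-1
  edge (8, 10)→(4, 6): d=(-4,-4) top-left  bias=+0
  edge (4, 6)→(8, 2): d=(4,-4) top-left  bias=+0
    (4,0)@(9, 1): e=[-8,40,0] → ·  [on edge]
    (0,1)@(1, 3): e=[56,0,-24] → ·  [on edge]
    (3,1)@(7, 3): e=[8,24,0] → #  [on edge]
    (4,1)@(9, 3): e=[-8,32,8] → ·
    (1,2)@(3, 5): e=[40,0,-8] → ·  [on edge]
    (2,2)@(5, 5): e=[24,8,0] → #  [on edge]
    (4,2)@(9, 5): e=[-8,24,16] → ·
    (1,3)@(3, 7): e=[40,-8,0] → ·  [on edge]
    (2,3)@(5, 7): e=[24,0,8] → #  [on edge]
    (4,3)@(9, 7): e=[-8,16,24] → ·
    (0,4)@(1, 9): e=[56,-24,0] → ·  [on edge]
    (2,4)@(5, 9): e=[24,-8,16] → ·
    (3,4)@(7, 9): e=[8,0,24] → #  [on edge]
    (4,5)@(9, 11): e=[-8,0,40] → ·  [on edge]
  covered (6 px):
    · · · · · · · ·
    · · · # · · · ·
    · · # # · · · ·
    · · # # · · · ·
    · · · # · · · ·
    · · · · · · · ·

Final: [[3,1],[2,2],[3,2],[2,3],[3,3],[3,4]]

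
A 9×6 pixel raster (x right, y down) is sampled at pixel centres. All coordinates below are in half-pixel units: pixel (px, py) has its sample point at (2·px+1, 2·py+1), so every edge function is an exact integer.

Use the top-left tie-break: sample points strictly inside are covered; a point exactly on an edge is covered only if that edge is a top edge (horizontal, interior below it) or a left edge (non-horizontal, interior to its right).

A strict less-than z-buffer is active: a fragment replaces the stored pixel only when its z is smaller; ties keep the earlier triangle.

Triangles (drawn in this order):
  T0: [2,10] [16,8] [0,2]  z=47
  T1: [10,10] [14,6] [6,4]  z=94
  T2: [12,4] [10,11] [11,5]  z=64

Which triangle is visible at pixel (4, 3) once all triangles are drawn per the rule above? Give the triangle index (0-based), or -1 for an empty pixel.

T0:
  2·area = 116  (B↔C swapped to make it positive)
  edge (2, 10)→(0, 2): d=(-2,-8) top-left  bias=+0
  edge (0, 2)→(16, 8): d=(16,6) right/bottom  bias=-1
  edge (16, 8)→(2, 10): d=(-14,2) right/bottom  bias=-1
    (0,1)@(1, 3): e=[6,10,100] → █
    (1,1)@(3, 3): e=[22,-2,96] → ·
    (0,2)@(1, 5): e=[2,42,72] → █
    (1,2)@(3, 5): e=[18,30,68] → █
    (2,2)@(5, 5): e=[34,18,64] → █
    (3,2)@(7, 5): e=[50,6,60] → █
    (4,2)@(9, 5): e=[66,-6,56] → ·
    (0,3)@(1, 7): e=[-2,74,44] → ·
    (1,3)@(3, 7): e=[14,62,40] → █
    (4,3)@(9, 7): e=[62,26,28] → █
    (5,3)@(11, 7): e=[78,14,24] → █
    (6,3)@(13, 7): e=[94,2,20] → █
    (4,4)@(9, 9): e=[58,58,0] → ·  [on edge]
  covered (14 px):
    · · · · · · · · ·
    █ · · · · · · · ·
    █ █ █ █ · · · · ·
    · █ █ █ █ █ █ · ·
    · █ █ █ · · · · ·
    · · · · · · · · ·
T1:
  2·area = 40  (B↔C swapped to make it positive)
  edge (10, 10)→(6, 4): d=(-4,-6) top-left  bias=+0
  edge (6, 4)→(14, 6): d=(8,2) right/bottom  bias=-1
  edge (14, 6)→(10, 10): d=(-4,4) right/bottom  bias=-1
    (8,1)@(17, 3): e=[70,-30,0] → ·  [on edge]
    (3,2)@(7, 5): e=[2,6,32] → █
    (4,2)@(9, 5): e=[14,2,24] → █
    (5,2)@(11, 5): e=[26,-2,16] → ·
    (7,2)@(15, 5): e=[50,-10,0] → ·  [on edge]
    (3,3)@(7, 7): e=[-6,22,24] → ·
    (4,3)@(9, 7): e=[6,18,16] → █
    (5,3)@(11, 7): e=[18,14,8] → █
    (6,3)@(13, 7): e=[30,10,0] → ·  [on edge]
    (4,4)@(9, 9): e=[-2,34,8] → ·
    (5,4)@(11, 9): e=[10,30,0] → ·  [on edge]
    (4,5)@(9, 11): e=[-10,50,0] → ·  [on edge]
  covered (4 px):
    · · · · · · · · ·
    · · · · · · · · ·
    · · · █ █ · · · ·
    · · · · █ █ · · ·
    · · · · · · · · ·
    · · · · · · · · ·
T2:
  2·area = 5
  edge (12, 4)→(10, 11): d=(-2,7) right/bottom  bias=-1
  edge (10, 11)→(11, 5): d=(1,-6) top-left  bias=+0
  edge (11, 5)→(12, 4): d=(1,-1) top-left  bias=+0
    (7,0)@(15, 1): e=[-15,20,0] → ·  [on edge]
    (6,1)@(13, 3): e=[-5,10,0] → ·  [on edge]
    (5,2)@(11, 5): e=[5,0,0] → █  [on edge]
    (6,2)@(13, 5): e=[-9,12,2] → ·
    (4,3)@(9, 7): e=[15,-10,0] → ·  [on edge]
    (5,3)@(11, 7): e=[1,2,2] → █
    (6,3)@(13, 7): e=[-13,14,4] → ·
    (3,4)@(7, 9): e=[25,-20,0] → ·  [on edge]
    (5,4)@(11, 9): e=[-3,4,4] → ·
    (2,5)@(5, 11): e=[35,-30,0] → ·  [on edge]
  covered (2 px):
    · · · · · · · · ·
    · · · · · · · · ·
    · · · · · █ · · ·
    · · · · · █ · · ·
    · · · · · · · · ·
    · · · · · · · · ·

Z-buffer (winner per pixel, '.' = empty):
  . . . . . . . . .
  0 . . . . . . . .
  0 0 0 0 1 2 . . .
  . 0 0 0 0 0 0 . .
  . 0 0 0 . . . . .
  . . . . . . . . .

Final: 0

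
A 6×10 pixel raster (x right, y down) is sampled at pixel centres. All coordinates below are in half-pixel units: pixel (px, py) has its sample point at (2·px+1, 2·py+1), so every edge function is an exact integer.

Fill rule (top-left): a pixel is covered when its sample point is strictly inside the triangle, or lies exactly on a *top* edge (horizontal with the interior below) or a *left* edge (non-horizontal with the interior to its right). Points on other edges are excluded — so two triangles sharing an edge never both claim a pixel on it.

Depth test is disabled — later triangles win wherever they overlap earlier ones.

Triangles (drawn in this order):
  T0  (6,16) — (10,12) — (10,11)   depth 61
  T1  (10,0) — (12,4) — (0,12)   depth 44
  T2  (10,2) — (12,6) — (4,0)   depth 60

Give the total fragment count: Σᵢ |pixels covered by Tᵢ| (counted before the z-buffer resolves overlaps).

T0:
  2·area = 4  (B↔C swapped to make it positive)
  edge (6, 16)→(10, 11): d=(4,-5) top-left  bias=+0
  edge (10, 11)→(10, 12): d=(0,1) right/bottom  bias=-1
  edge (10, 12)→(6, 16): d=(-4,4) right/bottom  bias=-1
    (5,5)@(11, 11): e=[5,-1,0] → .  [on edge]
    (4,6)@(9, 13): e=[3,1,0] → .  [on edge]
    (3,7)@(7, 15): e=[1,3,0] → .  [on edge]
    (2,8)@(5, 17): e=[-1,5,0] → .  [on edge]
    (1,9)@(3, 19): e=[-3,7,0] → .  [on edge]
  covered (0 px):
    . . . . . .
    . . . . . .
    . . . . . .
    . . . . . .
    . . . . . .
    . . . . . .
    . . . . . .
    . . . . . .
    . . . . . .
    . . . . . .
T1:
  2·area = 64
  edge (10, 0)→(12, 4): d=(2,4) right/bottom  bias=-1
  edge (12, 4)→(0, 12): d=(-12,8) right/bottom  bias=-1
  edge (0, 12)→(10, 0): d=(10,-12) top-left  bias=+0
    (4,1)@(9, 3): e=[10,36,18] → X
    (5,1)@(11, 3): e=[2,20,42] → X
    (3,2)@(7, 5): e=[22,28,14] → X
    (5,2)@(11, 5): e=[6,-4,62] → .
    (2,3)@(5, 7): e=[34,20,10] → X
    (4,3)@(9, 7): e=[18,-12,58] → .
    (1,4)@(3, 9): e=[46,12,6] → X
    (2,4)@(5, 9): e=[38,-4,30] → .
    (3,4)@(7, 9): e=[30,-20,54] → .
    (0,5)@(1, 11): e=[58,4,2] → X
    (1,5)@(3, 11): e=[50,-12,26] → .
    (0,6)@(1, 13): e=[62,-20,22] → .
  covered (8 px):
    . . . . . .
    . . . . X X
    . . . X X .
    . . X X . .
    . X . . . .
    X . . . . .
    . . . . . .
    . . . . . .
    . . . . . .
    . . . . . .
T2:
  2·area = 20
  edge (10, 2)→(12, 6): d=(2,4) right/bottom  bias=-1
  edge (12, 6)→(4, 0): d=(-8,-6) top-left  bias=+0
  edge (4, 0)→(10, 2): d=(6,2) right/bottom  bias=-1
    (3,0)@(7, 1): e=[10,10,0] → .  [on edge]
    (4,1)@(9, 3): e=[6,6,8] → X
    (5,1)@(11, 3): e=[-2,18,4] → .
    (4,2)@(9, 5): e=[10,-10,20] → .
    (5,2)@(11, 5): e=[2,2,16] → X
    (5,3)@(11, 7): e=[6,-14,28] → .
  covered (2 px):
    . . . . . .
    . . . . X .
    . . . . . X
    . . . . . .
    . . . . . .
    . . . . . .
    . . . . . .
    . . . . . .
    . . . . . .
    . . . . . .

Answer: 10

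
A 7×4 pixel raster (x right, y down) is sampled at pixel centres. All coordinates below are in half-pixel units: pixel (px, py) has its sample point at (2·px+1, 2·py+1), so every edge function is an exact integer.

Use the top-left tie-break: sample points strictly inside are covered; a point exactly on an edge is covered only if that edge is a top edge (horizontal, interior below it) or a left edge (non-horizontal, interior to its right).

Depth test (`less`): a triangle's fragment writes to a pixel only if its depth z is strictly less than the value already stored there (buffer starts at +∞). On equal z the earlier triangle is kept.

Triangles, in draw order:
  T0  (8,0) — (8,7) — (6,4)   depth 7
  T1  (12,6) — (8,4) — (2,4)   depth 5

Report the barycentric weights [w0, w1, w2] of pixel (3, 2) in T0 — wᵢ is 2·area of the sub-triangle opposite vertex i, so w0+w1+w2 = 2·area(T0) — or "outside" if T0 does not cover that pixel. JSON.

T0:
  2·area = 14
  edge (8, 0)→(8, 7): d=(0,7) right/bottom  bias=-1
  edge (8, 7)→(6, 4): d=(-2,-3) top-left  bias=+0
  edge (6, 4)→(8, 0): d=(2,-4) top-left  bias=+0
    (3,1)@(7, 3): e=[7,5,2] → #
    (4,1)@(9, 3): e=[-7,11,10] → ·
    (3,2)@(7, 5): e=[7,1,6] → #
    (4,2)@(9, 5): e=[-7,7,14] → ·
    (3,3)@(7, 7): e=[7,-3,10] → ·
  covered (2 px):
    · · · · · · ·
    · · · # · · ·
    · · · # · · ·
    · · · · · · ·
T1:
  2·area = 12  (B↔C swapped to make it positive)
  edge (12, 6)→(2, 4): d=(-10,-2) top-left  bias=+0
  edge (2, 4)→(8, 4): d=(6,0) top-left  bias=+0
  edge (8, 4)→(12, 6): d=(4,2) right/bottom  bias=-1
    (3,2)@(7, 5): e=[0,6,6] → #  [on edge]
    (4,2)@(9, 5): e=[4,6,2] → #
    (5,2)@(11, 5): e=[8,6,-2] → ·
    (3,3)@(7, 7): e=[-20,18,14] → ·
    (4,3)@(9, 7): e=[-16,18,10] → ·
  covered (2 px):
    · · · · · · ·
    · · · · · · ·
    · · · # # · ·
    · · · · · · ·

Answer: [1,6,7]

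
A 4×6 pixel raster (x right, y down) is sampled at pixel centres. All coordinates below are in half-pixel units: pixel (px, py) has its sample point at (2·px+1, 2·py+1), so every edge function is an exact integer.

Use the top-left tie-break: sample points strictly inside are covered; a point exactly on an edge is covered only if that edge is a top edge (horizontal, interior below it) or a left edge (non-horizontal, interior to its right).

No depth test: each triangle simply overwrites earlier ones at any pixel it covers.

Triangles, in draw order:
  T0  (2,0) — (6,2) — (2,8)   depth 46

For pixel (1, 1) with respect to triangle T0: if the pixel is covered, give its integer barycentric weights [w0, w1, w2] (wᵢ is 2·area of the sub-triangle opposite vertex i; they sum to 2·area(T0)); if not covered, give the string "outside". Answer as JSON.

T0:
  2·area = 32
  edge (2, 0)→(6, 2): d=(4,2) right/bottom  bias=-1
  edge (6, 2)→(2, 8): d=(-4,6) right/bottom  bias=-1
  edge (2, 8)→(2, 0): d=(0,-8) top-left  bias=+0
    (1,0)@(3, 1): e=[2,22,8] → █
    (2,0)@(5, 1): e=[-2,10,24] → ·
    (1,1)@(3, 3): e=[10,14,8] → █
    (2,1)@(5, 3): e=[6,2,24] → █
    (3,1)@(7, 3): e=[2,-10,40] → ·
    (1,2)@(3, 5): e=[18,6,8] → █
    (2,2)@(5, 5): e=[14,-6,24] → ·
    (1,3)@(3, 7): e=[26,-2,8] → ·
  covered (4 px):
    · █ · ·
    · █ █ ·
    · █ · ·
    · · · ·
    · · · ·
    · · · ·

Final: [14,8,10]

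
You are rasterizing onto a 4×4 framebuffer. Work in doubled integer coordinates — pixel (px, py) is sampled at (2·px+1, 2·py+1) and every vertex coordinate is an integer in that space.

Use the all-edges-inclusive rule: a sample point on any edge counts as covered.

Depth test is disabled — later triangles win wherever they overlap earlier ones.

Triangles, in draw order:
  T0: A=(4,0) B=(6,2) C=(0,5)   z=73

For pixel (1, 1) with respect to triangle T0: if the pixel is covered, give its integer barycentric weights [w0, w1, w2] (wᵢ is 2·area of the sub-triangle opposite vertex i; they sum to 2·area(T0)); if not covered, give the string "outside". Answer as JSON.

T0:
  2·area = 18
  edge (4, 0)→(6, 2): d=(2,2) inclusive
  edge (6, 2)→(0, 5): d=(-6,3) inclusive
  edge (0, 5)→(4, 0): d=(4,-5) inclusive
    (2,0)@(5, 1): e=[0,9,9] → █  [on edge]
    (3,0)@(7, 1): e=[-4,3,19] → ·
    (1,1)@(3, 3): e=[8,3,7] → █
    (2,1)@(5, 3): e=[4,-3,17] → ·
    (3,1)@(7, 3): e=[0,-9,27] → ·  [on edge]
    (1,2)@(3, 5): e=[12,-9,15] → ·
  covered (2 px):
    · · █ ·
    · █ · ·
    · · · ·
    · · · ·

Answer: [3,7,8]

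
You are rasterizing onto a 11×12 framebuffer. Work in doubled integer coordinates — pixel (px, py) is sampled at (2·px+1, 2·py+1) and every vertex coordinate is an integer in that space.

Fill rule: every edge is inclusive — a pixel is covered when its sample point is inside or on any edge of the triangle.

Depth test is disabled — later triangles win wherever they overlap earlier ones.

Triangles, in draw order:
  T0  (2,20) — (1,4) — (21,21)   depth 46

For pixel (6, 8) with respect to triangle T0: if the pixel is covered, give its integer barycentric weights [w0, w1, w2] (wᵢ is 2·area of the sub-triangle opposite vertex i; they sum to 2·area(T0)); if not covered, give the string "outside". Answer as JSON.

T0:
  2·area = 303
  edge (2, 20)→(1, 4): d=(-1,-16) inclusive
  edge (1, 4)→(21, 21): d=(20,17) inclusive
  edge (21, 21)→(2, 20): d=(-19,-1) inclusive
    (1,3)@(3, 7): e=[29,26,248] → #
    (2,3)@(5, 7): e=[61,-8,250] → ·
    (1,4)@(3, 9): e=[27,66,210] → #
    (2,4)@(5, 9): e=[59,32,212] → #
    (3,4)@(7, 9): e=[91,-2,214] → ·
    (1,5)@(3, 11): e=[25,106,172] → #
    (3,5)@(7, 11): e=[89,38,176] → #
    (4,5)@(9, 11): e=[121,4,178] → #
    (5,5)@(11, 11): e=[153,-30,180] → ·
    (1,6)@(3, 13): e=[23,146,134] → #
    (5,6)@(11, 13): e=[151,10,142] → #
    (6,6)@(13, 13): e=[183,-24,144] → ·
    (10,10)@(21, 21): e=[303,0,0] → #  [on edge]
  covered (34 px):
    · · · · · · · · · · ·
    · · · · · · · · · · ·
    · · · · · · · · · · ·
    · # · · · · · · · · ·
    · # # · · · · · · · ·
    · # # # # · · · · · ·
    · # # # # # · · · · ·
    · # # # # # # · · · ·
    · # # # # # # # · · ·
    · # # # # # # # # · ·
    · · · · · · · · · · #
    · · · · · · · · · · ·

Result: [56,68,179]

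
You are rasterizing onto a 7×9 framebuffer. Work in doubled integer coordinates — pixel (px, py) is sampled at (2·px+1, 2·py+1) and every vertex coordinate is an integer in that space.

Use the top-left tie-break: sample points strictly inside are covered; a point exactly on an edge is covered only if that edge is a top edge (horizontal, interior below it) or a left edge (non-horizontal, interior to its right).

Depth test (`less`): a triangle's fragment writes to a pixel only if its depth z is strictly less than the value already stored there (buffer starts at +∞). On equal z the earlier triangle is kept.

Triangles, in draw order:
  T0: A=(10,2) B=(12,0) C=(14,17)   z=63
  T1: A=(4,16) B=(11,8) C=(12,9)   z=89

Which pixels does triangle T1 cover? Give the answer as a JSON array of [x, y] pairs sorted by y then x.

T0:
  2·area = 38
  edge (10, 2)→(12, 0): d=(2,-2) top-left  bias=+0
  edge (12, 0)→(14, 17): d=(2,17) right/bottom  bias=-1
  edge (14, 17)→(10, 2): d=(-4,-15) top-left  bias=+0
    (5,0)@(11, 1): e=[0,19,19] → █  [on edge]
    (6,0)@(13, 1): e=[4,-15,49] → ·
    (4,1)@(9, 3): e=[0,57,-19] → ·  [on edge]
    (5,1)@(11, 3): e=[4,23,11] → █
    (6,1)@(13, 3): e=[8,-11,41] → ·
    (3,2)@(7, 5): e=[0,95,-57] → ·  [on edge]
    (5,2)@(11, 5): e=[8,27,3] → █
    (6,2)@(13, 5): e=[12,-7,33] → ·
    (2,3)@(5, 7): e=[0,133,-95] → ·  [on edge]
    (5,3)@(11, 7): e=[12,31,-5] → ·
    (1,4)@(3, 9): e=[0,171,-133] → ·  [on edge]
    (6,4)@(13, 9): e=[20,1,17] → █
    (0,5)@(1, 11): e=[0,209,-171] → ·  [on edge]
  covered (6 px):
    · · · · · █ ·
    · · · · · █ ·
    · · · · · █ ·
    · · · · · · ·
    · · · · · · █
    · · · · · · █
    · · · · · · █
    · · · · · · ·
    · · · · · · ·
T1:
  2·area = 15
  edge (4, 16)→(11, 8): d=(7,-8) top-left  bias=+0
  edge (11, 8)→(12, 9): d=(1,1) right/bottom  bias=-1
  edge (12, 9)→(4, 16): d=(-8,7) right/bottom  bias=-1
    (5,4)@(11, 9): e=[7,1,7] → █
    (6,4)@(13, 9): e=[23,-1,-7] → ·
    (4,5)@(9, 11): e=[5,5,5] → █
    (5,5)@(11, 11): e=[21,3,-9] → ·
    (3,6)@(7, 13): e=[3,9,3] → █
    (4,6)@(9, 13): e=[19,7,-11] → ·
    (2,7)@(5, 15): e=[1,13,1] → █
    (3,7)@(7, 15): e=[17,11,-13] → ·
    (2,8)@(5, 17): e=[15,15,-15] → ·
  covered (4 px):
    · · · · · · ·
    · · · · · · ·
    · · · · · · ·
    · · · · · · ·
    · · · · · █ ·
    · · · · █ · ·
    · · · █ · · ·
    · · █ · · · ·
    · · · · · · ·

Final: [[5,4],[4,5],[3,6],[2,7]]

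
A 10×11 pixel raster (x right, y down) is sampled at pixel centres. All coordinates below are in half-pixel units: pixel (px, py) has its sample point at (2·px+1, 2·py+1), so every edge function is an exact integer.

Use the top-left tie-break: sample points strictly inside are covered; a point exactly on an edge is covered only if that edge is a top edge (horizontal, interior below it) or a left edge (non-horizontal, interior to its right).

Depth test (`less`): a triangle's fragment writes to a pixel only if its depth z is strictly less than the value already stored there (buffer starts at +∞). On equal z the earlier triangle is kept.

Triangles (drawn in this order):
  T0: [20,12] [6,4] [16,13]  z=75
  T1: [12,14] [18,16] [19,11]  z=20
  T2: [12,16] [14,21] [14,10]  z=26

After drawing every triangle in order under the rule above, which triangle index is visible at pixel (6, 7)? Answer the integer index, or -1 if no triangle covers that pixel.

T0:
  2·area = 46  (B↔C swapped to make it positive)
  edge (20, 12)→(16, 13): d=(-4,1) right/bottom  bias=-1
  edge (16, 13)→(6, 4): d=(-10,-9) top-left  bias=+0
  edge (6, 4)→(20, 12): d=(14,8) right/bottom  bias=-1
    (5,3)@(11, 7): e=[29,15,2] → #
    (6,3)@(13, 7): e=[27,33,-14] → ·
    (5,4)@(11, 9): e=[21,-5,30] → ·
    (6,4)@(13, 9): e=[19,13,14] → #
    (7,4)@(15, 9): e=[17,31,-2] → ·
    (6,5)@(13, 11): e=[11,-7,42] → ·
    (7,5)@(15, 11): e=[9,11,26] → #
    (8,5)@(17, 11): e=[7,29,10] → #
    (9,5)@(19, 11): e=[5,47,-6] → ·
    (7,6)@(15, 13): e=[1,-9,54] → ·
    (8,6)@(17, 13): e=[-1,9,38] → ·
  covered (4 px):
    · · · · · · · · · ·
    · · · · · · · · · ·
    · · · · · · · · · ·
    · · · · · # · · · ·
    · · · · · · # · · ·
    · · · · · · · # # ·
    · · · · · · · · · ·
    · · · · · · · · · ·
    · · · · · · · · · ·
    · · · · · · · · · ·
    · · · · · · · · · ·
T1:
  2·area = 32  (B↔C swapped to make it positive)
  edge (12, 14)→(19, 11): d=(7,-3) top-left  bias=+0
  edge (19, 11)→(18, 16): d=(-1,5) right/bottom  bias=-1
  edge (18, 16)→(12, 14): d=(-6,-2) top-left  bias=+0
    (1,5)@(3, 11): e=[-48,80,0] → ·  [on edge]
    (9,5)@(19, 11): e=[0,0,32] → ·  [on edge]
    (4,6)@(9, 13): e=[-16,48,0] → ·  [on edge]
    (7,6)@(15, 13): e=[2,18,12] → #
    (8,6)@(17, 13): e=[8,8,16] → #
    (9,6)@(19, 13): e=[14,-2,20] → ·
    (7,7)@(15, 15): e=[16,16,0] → #  [on edge]
    (9,7)@(19, 15): e=[28,-4,8] → ·
    (2,8)@(5, 17): e=[0,64,-32] → ·  [on edge]
    (7,8)@(15, 17): e=[30,14,-12] → ·
    (8,8)@(17, 17): e=[36,4,-8] → ·
    (8,10)@(17, 21): e=[64,0,-32] → ·  [on edge]
  covered (4 px):
    · · · · · · · · · ·
    · · · · · · · · · ·
    · · · · · · · · · ·
    · · · · · · · · · ·
    · · · · · · · · · ·
    · · · · · · · · · ·
    · · · · · · · # # ·
    · · · · · · · # # ·
    · · · · · · · · · ·
    · · · · · · · · · ·
    · · · · · · · · · ·
T2:
  2·area = 22  (B↔C swapped to make it positive)
  edge (12, 16)→(14, 10): d=(2,-6) top-left  bias=+0
  edge (14, 10)→(14, 21): d=(0,11) right/bottom  bias=-1
  edge (14, 21)→(12, 16): d=(-2,-5) top-left  bias=+0
    (8,0)@(17, 1): e=[0,-33,55] → ·  [on edge]
    (7,3)@(15, 7): e=[0,-11,33] → ·  [on edge]
    (6,6)@(13, 13): e=[0,11,11] → #  [on edge]
    (7,6)@(15, 13): e=[12,-11,21] → ·
    (6,7)@(13, 15): e=[4,11,7] → #
    (7,7)@(15, 15): e=[16,-11,17] → ·
    (6,8)@(13, 17): e=[8,11,3] → #
    (7,8)@(15, 17): e=[20,-11,13] → ·
    (5,9)@(11, 19): e=[0,33,-11] → ·  [on edge]
    (6,9)@(13, 19): e=[12,11,-1] → ·
  covered (3 px):
    · · · · · · · · · ·
    · · · · · · · · · ·
    · · · · · · · · · ·
    · · · · · · · · · ·
    · · · · · · · · · ·
    · · · · · · · · · ·
    · · · · · · # · · ·
    · · · · · · # · · ·
    · · · · · · # · · ·
    · · · · · · · · · ·
    · · · · · · · · · ·

Z-buffer (winner per pixel, '.' = empty):
  . . . . . . . . . .
  . . . . . . . . . .
  . . . . . . . . . .
  . . . . . 0 . . . .
  . . . . . . 0 . . .
  . . . . . . . 0 0 .
  . . . . . . 2 1 1 .
  . . . . . . 2 1 1 .
  . . . . . . 2 . . .
  . . . . . . . . . .
  . . . . . . . . . .

Final: 2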